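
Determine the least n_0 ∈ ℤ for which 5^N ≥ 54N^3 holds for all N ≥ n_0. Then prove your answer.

n_0 = 6

At N = 5: 3125 < 6750, so the inequality fails and n_0 ≥ 6. We prove 5^N ≥ 54N^3 for all N ≥ 6.
Base case (N = 6): 5^N = 15625 and 54N^3 = 11664, so 15625 ≥ 11664.
Inductive step: assume the claim holds for N = r, so 5^r ≥ 54r^3.
Then 5^(r + 1) = 5·(5^r) ≥ 5·(54r^3).
Also, for r ≥ 6 we have 5·(54r^3) ≥ 54(r+1)^3, since 5 ≥ (1 + 1/r)^3 for all r ≥ 6.
Combining, 5^(r + 1) ≥ 54(r+1)^3.
This completes the induction.
Hence the smallest such n_0 is 6.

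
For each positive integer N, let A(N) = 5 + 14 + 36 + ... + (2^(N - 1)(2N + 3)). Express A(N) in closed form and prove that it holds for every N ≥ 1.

We claim A(N) = 2^N(2N + 1) - 1 for all N ≥ 1.
When N = 1: A(1) = 5, and the closed form gives 5. They agree.
Suppose the result is true for N = p, so A(p) = 2^p(2p + 1) - 1.
Then A(p+1) = A(p) + (2^p(2p + 5)) = (2^p(2p + 1) - 1) + (2^p(2p + 5)).
Simplifying, A(p+1) = 4·2^p·p + 6·2^p - 1 = 2^(p+1)(2(p+1) + 1) - 1,
which is the closed form with N = p+1.
By the principle of mathematical induction, the result holds for all N ≥ 1.

A(N) = 2^N(2N + 1) - 1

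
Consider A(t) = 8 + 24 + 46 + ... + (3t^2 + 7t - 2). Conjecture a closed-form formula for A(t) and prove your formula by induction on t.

We claim A(t) = t(t^2 + 5t + 2) for all t ≥ 1.
Base case (t = 1): A(1) = 8, and the closed form gives 8. They agree.
For the inductive step, assume it holds for an arbitrary p ≥ 1, so A(p) = p(p^2 + 5p + 2).
Then A(p+1) = A(p) + (3p^2 + 13p + 8) = (p(p^2 + 5p + 2)) + (3p^2 + 13p + 8).
Simplifying, A(p+1) = (p + 1)(p^2 + 7p + 8) = (p+1)((p+1)^2 + 5(p+1) + 2),
which is the closed form with t = p+1.
By induction, the statement is established for all t ≥ 1.

A(t) = t(t^2 + 5t + 2)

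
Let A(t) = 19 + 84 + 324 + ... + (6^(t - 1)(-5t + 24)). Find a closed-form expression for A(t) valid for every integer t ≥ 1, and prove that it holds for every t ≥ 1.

We claim A(t) = 6^t(-t + 5) - 5 for all t ≥ 1.
For the base case t = 1: A(1) = 19, and the closed form gives 19. They agree.
Inductive step: assume the claim holds for t = p, so A(p) = 6^p(-p + 5) - 5.
Then A(p+1) = A(p) + (6^p(-5p + 19)) = (6^p(-p + 5) - 5) + (6^p(-5p + 19)).
Simplifying, A(p+1) = -6·6^p·p + 24·6^p - 5 = 6^(p+1)(-(p+1) + 5) - 5,
which is the closed form with t = p+1.
This completes the induction.

A(t) = 6^t(-t + 5) - 5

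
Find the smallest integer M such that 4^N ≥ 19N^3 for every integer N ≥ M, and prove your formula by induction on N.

M = 7

At N = 6: 4096 < 4104, so the inequality fails and M ≥ 7. We prove 4^N ≥ 19N^3 for all N ≥ 7.
Base case (N = 7): 4^N = 16384 and 19N^3 = 6517, so 16384 ≥ 6517.
Inductive step: suppose the statement holds for some m ≥ 7, so 4^m ≥ 19m^3.
Then 4^(m + 1) = 4·(4^m) ≥ 4·(19m^3).
Also, for m ≥ 7 we have 4·(19m^3) ≥ 19(m+1)^3, since 4 ≥ (1 + 1/m)^3 for all m ≥ 7.
Combining, 4^(m + 1) ≥ 19(m+1)^3.
Hence, by induction on N, the claim holds for every N ≥ 7.
Hence the smallest such M is 7.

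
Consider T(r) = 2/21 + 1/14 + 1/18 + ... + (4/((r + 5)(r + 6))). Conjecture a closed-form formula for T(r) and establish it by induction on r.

T(r) = 2r/(3(r + 6))

We claim T(r) = 2r/(3(r + 6)) for all r ≥ 1.
Base step (r = 1): T(1) = 2/21, and the closed form gives 2/21. They agree.
For the inductive step, assume it holds for an arbitrary m ≥ 1, so T(m) = 2m/(3(m + 6)).
Then T(m+1) = T(m) + (4/((m + 6)(m + 7))) = (2m/(3(m + 6))) + (4/((m + 6)(m + 7))).
Simplifying, T(m+1) = 2(m + 1)/(3(m + 7)) = 2(m+1)/(3((m+1) + 6)),
which is the closed form with r = m+1.
By the principle of mathematical induction, the result holds for all r ≥ 1.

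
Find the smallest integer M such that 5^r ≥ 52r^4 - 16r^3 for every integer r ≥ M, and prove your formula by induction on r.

At r = 7: 78125 < 119364, so the inequality fails and M ≥ 8. We prove 5^r ≥ 52r^4 - 16r^3 for all r ≥ 8.
Base case (r = 8): 5^r = 390625 and 52r^4 - 16r^3 = 204800, so 390625 ≥ 204800.
For the inductive step, assume it holds for an arbitrary i ≥ 8, so 5^i ≥ 52i^4 - 16i^3.
Then 5^(i + 1) = 5·(5^i) ≥ 5·(52i^4 - 16i^3).
Also, for i ≥ 8 we have 5·(52i^4 - 16i^3) ≥ 52(i+1)^4 - 16(i+1)^3, since 5·(52i^4 - 16i^3) − (52(i+1)^4 - 16(i+1)^3) = 208i^4 - 272i^3 - 264i^2 - 160i - 36, which is nonnegative for all i ≥ 8.
Combining, 5^(i + 1) ≥ 52(i+1)^4 - 16(i+1)^3.
Hence, by induction on r, the claim holds for every r ≥ 8.
Hence the smallest such M is 8.

M = 8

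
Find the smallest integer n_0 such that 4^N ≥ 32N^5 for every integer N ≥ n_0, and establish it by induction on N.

n_0 = 12

At N = 11: 4194304 < 5153632, so the inequality fails and n_0 ≥ 12. We prove 4^N ≥ 32N^5 for all N ≥ 12.
For the base case N = 12: 4^N = 16777216 and 32N^5 = 7962624, so 16777216 ≥ 7962624.
For the inductive step, assume it holds for an arbitrary p ≥ 12, so 4^p ≥ 32p^5.
Then 4^(p + 1) = 4·(4^p) ≥ 4·(32p^5).
Also, for p ≥ 12 we have 4·(32p^5) ≥ 32(p+1)^5, since 4 ≥ (1 + 1/p)^5 for all p ≥ 12.
Combining, 4^(p + 1) ≥ 32(p+1)^5.
By the principle of mathematical induction, the result holds for all N ≥ 12.
Hence the smallest such n_0 is 12.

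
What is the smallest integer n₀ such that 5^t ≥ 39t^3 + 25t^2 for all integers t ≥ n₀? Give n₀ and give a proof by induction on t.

At t = 5: 3125 < 5500, so the inequality fails and n₀ ≥ 6. We prove 5^t ≥ 39t^3 + 25t^2 for all t ≥ 6.
Base case (t = 6): 5^t = 15625 and 39t^3 + 25t^2 = 9324, so 15625 ≥ 9324.
Suppose the result is true for t = m, so 5^m ≥ 39m^3 + 25m^2.
Then 5^(m + 1) = 5·(5^m) ≥ 5·(39m^3 + 25m^2).
Also, for m ≥ 6 we have 5·(39m^3 + 25m^2) ≥ 39(m+1)^3 + 25(m+1)^2, since 5·(39m^3 + 25m^2) − (39(m+1)^3 + 25(m+1)^2) = 156m^3 - 17m^2 - 167m - 64, which is nonnegative for all m ≥ 6.
Combining, 5^(m + 1) ≥ 39(m+1)^3 + 25(m+1)^2.
By the principle of mathematical induction, the result holds for all t ≥ 6.
Hence the smallest such n₀ is 6.

n₀ = 6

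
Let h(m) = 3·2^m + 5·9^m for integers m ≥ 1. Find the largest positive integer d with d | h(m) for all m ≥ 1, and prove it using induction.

Computing the first values: h(1) = 51 and h(2) = 417; gcd(51, 417) = 3, so d ≤ 3.
We prove 3 | 3·2^m + 5·9^m for all m ≥ 1 by induction on m.
When m = 1: h(1) = 51 = 3·(17), so 3 | h(1).
Inductive step: suppose the statement holds for some p ≥ 1, i.e. 3 | h(p). Then
h(p+1) − 9·h(p) = (3·2^(p+1) + 5·9^(p+1)) − 9·(3·2^p + 5·9^p) = (3)·2^p·(2 − 9) = (-21)·2^p. Since 3 | h(p) by the inductive hypothesis, 3 | 9·h(p); and 3 | -21 since -21 = 3·-7. Therefore 3 | h(p+1).
Hence, by induction on m, the claim holds for every m ≥ 1.
Therefore the largest such d is 3.

d = 3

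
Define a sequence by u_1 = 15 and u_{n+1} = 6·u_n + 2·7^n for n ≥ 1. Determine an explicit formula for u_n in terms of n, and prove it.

u_n = 6^(n - 1) + 2·7^n

Computing the first terms: u_1 = 15, u_2 = 104, u_3 = 722. This suggests u_n = 6^(n - 1) + 2·7^n.
Base step (n = 1): the formula gives 15 = 15 = u_1.
Suppose the result is true for n = k, so u_k = 6^(k - 1) + 2·7^k.
Then u_{k+1} = 6·u_k + 2·7^k = 6·(6^(k - 1) + 2·7^k) + 2·7^k = 6^k + 2·7^(k + 1) = 6^((k+1) - 1) + 2·7^(k+1),
which is the claimed formula at n = k+1.
This completes the induction.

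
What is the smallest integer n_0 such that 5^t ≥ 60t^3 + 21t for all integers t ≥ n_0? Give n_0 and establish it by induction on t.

At t = 5: 3125 < 7605, so the inequality fails and n_0 ≥ 6. We prove 5^t ≥ 60t^3 + 21t for all t ≥ 6.
Base step (t = 6): 5^t = 15625 and 60t^3 + 21t = 13086, so 15625 ≥ 13086.
Inductive step: suppose the statement holds for some p ≥ 6, so 5^p ≥ 60p^3 + 21p.
Then 5^(p + 1) = 5·(5^p) ≥ 5·(60p^3 + 21p).
Also, for p ≥ 6 we have 5·(60p^3 + 21p) ≥ 60(p+1)^3 + 21(p+1), since 5·(60p^3 + 21p) − (60(p+1)^3 + 21(p+1)) = 240p^3 - 180p^2 - 96p - 81, which is nonnegative for all p ≥ 6.
Combining, 5^(p + 1) ≥ 60(p+1)^3 + 21(p+1).
This completes the induction.
Hence the smallest such n_0 is 6.

n_0 = 6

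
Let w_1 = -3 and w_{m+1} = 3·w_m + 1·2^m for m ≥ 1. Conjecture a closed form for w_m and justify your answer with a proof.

Computing the first terms: w_1 = -3, w_2 = -7, w_3 = -17. This suggests w_m = -2^m - 3^(m - 1).
Base step (m = 1): the formula gives -3 = -3 = w_1.
Inductive step: suppose the statement holds for some j ≥ 1, so w_j = -2^j - 3^(j - 1).
Then w_{j+1} = 3·w_j + 1·2^j = 3·(-2^j - 3^(j - 1)) + 1·2^j = -2^(j + 1) - 3^j = -2^(j+1) - 3^((j+1) - 1),
which is the claimed formula at m = j+1.
This completes the induction.

w_m = -2^m - 3^(m - 1)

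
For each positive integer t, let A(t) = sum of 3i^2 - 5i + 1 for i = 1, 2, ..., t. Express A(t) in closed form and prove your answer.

We claim A(t) = t(t^2 - t - 1) for all t ≥ 1.
Base case (t = 1): A(1) = -1, and the closed form gives -1. They agree.
Inductive step: suppose the statement holds for some i ≥ 1, so A(i) = i(i^2 - i - 1).
Then A(i+1) = A(i) + (3i^2 + i - 1) = (i(i^2 - i - 1)) + (3i^2 + i - 1).
Simplifying, A(i+1) = (i + 1)(i^2 + i - 1) = (i+1)((i+1)^2 - (i+1) - 1),
which is the closed form with t = i+1.
By induction, the statement is established for all t ≥ 1.

A(t) = t(t^2 - t - 1)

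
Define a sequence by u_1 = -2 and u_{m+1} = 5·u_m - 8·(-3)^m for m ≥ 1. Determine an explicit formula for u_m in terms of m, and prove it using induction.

Computing the first terms: u_1 = -2, u_2 = 14, u_3 = -2. This suggests u_m = (-3)^m + 5^(m - 1).
Base step (m = 1): the formula gives -2 = -2 = u_1.
Inductive step: assume the claim holds for m = j, so u_j = (-3)^j + 5^(j - 1).
Then u_{j+1} = 5·u_j - 8·(-3)^j = 5·((-3)^j + 5^(j - 1)) - 8·(-3)^j = (-3)^(j + 1) + 5^j = (-3)^(j+1) + 5^((j+1) - 1),
which is the claimed formula at m = j+1.
Hence, by induction on m, the claim holds for every m ≥ 1.

u_m = (-3)^m + 5^(m - 1)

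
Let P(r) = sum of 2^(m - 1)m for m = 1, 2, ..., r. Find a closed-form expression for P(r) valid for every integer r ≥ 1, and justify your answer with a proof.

We claim P(r) = 2^r(r - 1) + 1 for all r ≥ 1.
When r = 1: P(1) = 1, and the closed form gives 1. They agree.
Inductive step: suppose the statement holds for some m ≥ 1, so P(m) = 2^m(m - 1) + 1.
Then P(m+1) = P(m) + (2^m(m + 1)) = (2^m(m - 1) + 1) + (2^m(m + 1)).
Simplifying, P(m+1) = 2^(m + 1)m + 1 = 2^(m+1)((m+1) - 1) + 1,
which is the closed form with r = m+1.
Hence, by induction on r, the claim holds for every r ≥ 1.

P(r) = 2^r(r - 1) + 1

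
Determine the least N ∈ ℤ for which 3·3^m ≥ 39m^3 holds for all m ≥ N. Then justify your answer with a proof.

At m = 8: 19683 < 19968, so the inequality fails and N ≥ 9. We prove 3·3^m ≥ 39m^3 for all m ≥ 9.
When m = 9: 3·3^m = 59049 and 39m^3 = 28431, so 59049 ≥ 28431.
For the inductive step, assume it holds for an arbitrary j ≥ 9, so 3·3^j ≥ 39j^3.
Then 3·3^(j + 1) = 3·(3·3^j) ≥ 3·(39j^3).
Also, for j ≥ 9 we have 3·(39j^3) ≥ 39(j+1)^3, since 3 ≥ (1 + 1/j)^3 for all j ≥ 9.
Combining, 3·3^(j + 1) ≥ 39(j+1)^3.
This completes the induction.
Hence the smallest such N is 9.

N = 9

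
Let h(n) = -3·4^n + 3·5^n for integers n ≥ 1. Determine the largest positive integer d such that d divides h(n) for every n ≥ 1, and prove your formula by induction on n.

d = 3

Computing the first values: h(1) = 3 and h(2) = 27; gcd(3, 27) = 3, so d ≤ 3.
We prove 3 | -3·4^n + 3·5^n for all n ≥ 1 by induction on n.
When n = 1: h(1) = 3 = 3·(1), so 3 | h(1).
For the inductive step, assume it holds for an arbitrary m ≥ 1, i.e. 3 | h(m). Then
h(m+1) − 5·h(m) = (-3·4^(m+1) + 3·5^(m+1)) − 5·(-3·4^m + 3·5^m) = (-3)·4^m·(4 − 5) = (3)·4^m. Since 3 | h(m) by the inductive hypothesis, 3 | 5·h(m); and 3 | 3 since 3 = 3·1. Therefore 3 | h(m+1).
By the principle of mathematical induction, the result holds for all n ≥ 1.
Therefore the largest such d is 3.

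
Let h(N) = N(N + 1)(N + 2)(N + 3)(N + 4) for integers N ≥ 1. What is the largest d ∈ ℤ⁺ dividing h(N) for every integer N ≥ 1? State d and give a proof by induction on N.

d = 120

Computing the first values: h(1) = 120 and h(2) = 720; gcd(120, 720) = 120, so d ≤ 120.
We prove 120 | N(N + 1)(N + 2)(N + 3)(N + 4) for all N ≥ 1 by induction on N.
Base case (N = 1): h(1) = 120 = 120·(1), so 120 | h(1).
Suppose the result is true for N = k, i.e. 120 | h(k). Then
h(k+1) − h(k) = (k+1)·(k+2)·(k+3)·(k+4)·(k+5) − k·(k+1)·(k+2)·(k+3)·(k+4) = (k+1)·(k+2)·(k+3)·(k+4)·[(k+5) − k] = 5·(k+1)·(k+2)·(k+3)·(k+4). The product of 4 consecutive integers is divisible by (4)! = 24, so h(k+1) − h(k) is divisible by 5·24 = 120. By the inductive hypothesis 120 | h(k), hence 120 | h(k+1).
By induction, the statement is established for all N ≥ 1.
Therefore the largest such d is 120.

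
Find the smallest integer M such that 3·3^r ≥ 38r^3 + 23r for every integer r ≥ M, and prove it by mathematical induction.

At r = 7: 6561 < 13195, so the inequality fails and M ≥ 8. We prove 3·3^r ≥ 38r^3 + 23r for all r ≥ 8.
Base case (r = 8): 3·3^r = 19683 and 38r^3 + 23r = 19640, so 19683 ≥ 19640.
Suppose the result is true for r = k, so 3·3^k ≥ 38k^3 + 23k.
Then 3·3^(k + 1) = 3·(3·3^k) ≥ 3·(38k^3 + 23k).
Also, for k ≥ 8 we have 3·(38k^3 + 23k) ≥ 38(k+1)^3 + 23(k+1), since 3·(38k^3 + 23k) − (38(k+1)^3 + 23(k+1)) = 76k^3 - 114k^2 - 68k - 61, which is nonnegative for all k ≥ 8.
Combining, 3·3^(k + 1) ≥ 38(k+1)^3 + 23(k+1).
By the principle of mathematical induction, the result holds for all r ≥ 8.
Hence the smallest such M is 8.

M = 8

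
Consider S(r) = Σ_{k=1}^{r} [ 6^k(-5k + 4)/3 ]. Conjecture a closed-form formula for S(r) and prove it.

S(r) = 2·6^r(-r + 1) - 2

We claim S(r) = 2·6^r(-r + 1) - 2 for all r ≥ 1.
Base step (r = 1): S(1) = -2, and the closed form gives -2. They agree.
Inductive step: assume the claim holds for r = k, so S(k) = 2·6^k(-k + 1) - 2.
Then S(k+1) = S(k) + (6^k(-10k - 2)) = (2·6^k(-k + 1) - 2) + (6^k(-10k - 2)).
Simplifying, S(k+1) = -12·6^k·k - 2 = 2·6^(k+1)(-(k+1) + 1) - 2,
which is the closed form with r = k+1.
By the principle of mathematical induction, the result holds for all r ≥ 1.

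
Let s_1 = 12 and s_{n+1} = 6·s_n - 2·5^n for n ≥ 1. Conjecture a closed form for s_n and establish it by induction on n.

Computing the first terms: s_1 = 12, s_2 = 62, s_3 = 322. This suggests s_n = 2·5^n + 2·6^(n - 1).
Base step (n = 1): the formula gives 12 = 12 = s_1.
For the inductive step, assume it holds for an arbitrary p ≥ 1, so s_p = 2·5^p + 2·6^(p - 1).
Then s_{p+1} = 6·s_p - 2·5^p = 6·(2·5^p + 2·6^(p - 1)) - 2·5^p = 2·5^(p + 1) + 2·6^p = 2·5^(p+1) + 2·6^((p+1) - 1),
which is the claimed formula at n = p+1.
This completes the induction.

s_n = 2·5^n + 2·6^(n - 1)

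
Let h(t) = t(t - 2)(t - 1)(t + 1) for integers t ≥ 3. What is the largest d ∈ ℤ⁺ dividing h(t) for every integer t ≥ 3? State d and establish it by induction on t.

Computing the first values: h(3) = 24 and h(4) = 120; gcd(24, 120) = 24, so d ≤ 24.
We prove 24 | t(t - 2)(t - 1)(t + 1) for all t ≥ 3 by induction on t.
When t = 3: h(3) = 24 = 24·(1), so 24 | h(3).
For the inductive step, assume it holds for an arbitrary m ≥ 3, i.e. 24 | h(m). Then
h(m+1) − h(m) = (m-1)·m·(m+1)·(m+2) − (m-2)·(m-1)·m·(m+1) = (m-1)·m·(m+1)·[(m+2) − (m-2)] = 4·(m-1)·m·(m+1). The product of 3 consecutive integers is divisible by (3)! = 6, so h(m+1) − h(m) is divisible by 4·6 = 24. By the inductive hypothesis 24 | h(m), hence 24 | h(m+1).
Hence, by induction on t, the claim holds for every t ≥ 3.
Therefore the largest such d is 24.

d = 24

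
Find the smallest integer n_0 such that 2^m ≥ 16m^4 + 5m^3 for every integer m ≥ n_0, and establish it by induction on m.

n_0 = 22

At m = 21: 2097152 < 3158001, so the inequality fails and n_0 ≥ 22. We prove 2^m ≥ 16m^4 + 5m^3 for all m ≥ 22.
For the base case m = 22: 2^m = 4194304 and 16m^4 + 5m^3 = 3801336, so 4194304 ≥ 3801336.
Inductive step: assume the claim holds for m = k, so 2^k ≥ 16k^4 + 5k^3.
Then 2^(k + 1) = 2·(2^k) ≥ 2·(16k^4 + 5k^3).
Also, for k ≥ 22 we have 2·(16k^4 + 5k^3) ≥ 16(k+1)^4 + 5(k+1)^3, since 2·(16k^4 + 5k^3) − (16(k+1)^4 + 5(k+1)^3) = 16k^4 - 59k^3 - 111k^2 - 79k - 21, which is nonnegative for all k ≥ 22.
Combining, 2^(k + 1) ≥ 16(k+1)^4 + 5(k+1)^3.
Hence, by induction on m, the claim holds for every m ≥ 22.
Hence the smallest such n_0 is 22.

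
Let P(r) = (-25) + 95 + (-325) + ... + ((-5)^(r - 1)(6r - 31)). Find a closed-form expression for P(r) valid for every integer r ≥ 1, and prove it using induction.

We claim P(r) = (-5)^r(-r + 5) - 5 for all r ≥ 1.
Base step (r = 1): P(1) = -25, and the closed form gives -25. They agree.
Inductive step: assume the claim holds for r = i, so P(i) = (-5)^i(-i + 5) - 5.
Then P(i+1) = P(i) + ((-5)^i(6i - 25)) = ((-5)^i(-i + 5) - 5) + ((-5)^i(6i - 25)).
Simplifying, P(i+1) = 5(-5)^i·i - 20(-5)^i - 5 = (-5)^(i+1)(-(i+1) + 5) - 5,
which is the closed form with r = i+1.
By the principle of mathematical induction, the result holds for all r ≥ 1.

P(r) = (-5)^r(-r + 5) - 5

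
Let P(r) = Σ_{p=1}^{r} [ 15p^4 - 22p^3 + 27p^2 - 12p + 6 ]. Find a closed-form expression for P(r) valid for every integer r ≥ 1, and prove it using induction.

We claim P(r) = r(3r^4 + 2r^3 + 3r^2 + 2r + 4) for all r ≥ 1.
When r = 1: P(1) = 14, and the closed form gives 14. They agree.
Inductive step: suppose the statement holds for some p ≥ 1, so P(p) = p(3p^4 + 2p^3 + 3p^2 + 2p + 4).
Then P(p+1) = P(p) + (15p^4 + 38p^3 + 51p^2 + 36p + 14) = (p(3p^4 + 2p^3 + 3p^2 + 2p + 4)) + (15p^4 + 38p^3 + 51p^2 + 36p + 14).
Simplifying, P(p+1) = (p + 1)(3p^4 + 14p^3 + 27p^2 + 26p + 14) = (p+1)(3(p+1)^4 + 2(p+1)^3 + 3(p+1)^2 + 2(p+1) + 4),
which is the closed form with r = p+1.
Hence, by induction on r, the claim holds for every r ≥ 1.

P(r) = r(3r^4 + 2r^3 + 3r^2 + 2r + 4)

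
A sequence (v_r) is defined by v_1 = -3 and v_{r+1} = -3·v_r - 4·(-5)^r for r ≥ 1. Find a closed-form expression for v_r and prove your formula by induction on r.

Computing the first terms: v_1 = -3, v_2 = 29, v_3 = -187. This suggests v_r = 7(-3)^(r - 1) + 2(-5)^r.
Base case (r = 1): the formula gives -3 = -3 = v_1.
Inductive step: suppose the statement holds for some p ≥ 1, so v_p = 7(-3)^(p - 1) + 2(-5)^p.
Then v_{p+1} = -3·v_p - 4·(-5)^p = -3·(7(-3)^(p - 1) + 2(-5)^p) - 4·(-5)^p = 7(-3)^p + 2(-5)^(p + 1) = 7(-3)^((p+1) - 1) + 2(-5)^(p+1),
which is the claimed formula at r = p+1.
By induction, the statement is established for all r ≥ 1.

v_r = 7(-3)^(r - 1) + 2(-5)^r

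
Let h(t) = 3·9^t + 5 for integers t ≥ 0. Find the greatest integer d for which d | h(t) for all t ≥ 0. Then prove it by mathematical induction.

Computing the first values: h(0) = 8 and h(1) = 32; gcd(8, 32) = 8, so d ≤ 8.
We prove 8 | 3·9^t + 5 for all t ≥ 0 by induction on t.
For the base case t = 0: h(0) = 8 = 8·(1), so 8 | h(0).
For the inductive step, assume it holds for an arbitrary i ≥ 0, i.e. 8 | h(i). Then
h(i+1) = 3·9^(i+1) + 5 = 9·(3·9^i + 5) - 40 = 9·h(i) - 40. The first term is divisible by 8 by the inductive hypothesis, and -40 is divisible by 8. Hence 8 | h(i+1).
By the principle of mathematical induction, the result holds for all t ≥ 0.
Therefore the largest such d is 8.

d = 8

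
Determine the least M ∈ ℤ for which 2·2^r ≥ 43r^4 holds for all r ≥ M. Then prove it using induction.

At r = 22: 8388608 < 10073008, so the inequality fails and M ≥ 23. We prove 2·2^r ≥ 43r^4 for all r ≥ 23.
Base step (r = 23): 2·2^r = 16777216 and 43r^4 = 12033163, so 16777216 ≥ 12033163.
Inductive step: suppose the statement holds for some m ≥ 23, so 2·2^m ≥ 43m^4.
Then 2·2^(m + 1) = 2·(2·2^m) ≥ 2·(43m^4).
Also, for m ≥ 23 we have 2·(43m^4) ≥ 43(m+1)^4, since 2 ≥ (1 + 1/m)^4 for all m ≥ 23.
Combining, 2·2^(m + 1) ≥ 43(m+1)^4.
This completes the induction.
Hence the smallest such M is 23.

M = 23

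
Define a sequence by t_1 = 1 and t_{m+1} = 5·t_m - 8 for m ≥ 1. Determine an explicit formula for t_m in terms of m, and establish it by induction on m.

Computing the first terms: t_1 = 1, t_2 = -3, t_3 = -23. This suggests t_m = -5^(m - 1) + 2.
For the base case m = 1: the formula gives 1 = 1 = t_1.
Suppose the result is true for m = j, so t_j = -5^(j - 1) + 2.
Then t_{j+1} = 5·t_j - 8 = 5·(-5^(j - 1) + 2) - 8 = -5^j + 2 = -5^((j+1) - 1) + 2,
which is the claimed formula at m = j+1.
This completes the induction.

t_m = -5^(m - 1) + 2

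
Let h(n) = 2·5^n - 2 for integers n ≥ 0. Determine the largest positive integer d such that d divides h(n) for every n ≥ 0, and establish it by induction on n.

d = 8

Computing the first values: h(0) = 0 and h(1) = 8; gcd(0, 8) = 8, so d ≤ 8.
We prove 8 | 2·5^n - 2 for all n ≥ 0 by induction on n.
For the base case n = 0: h(0) = 0 = 8·(0), so 8 | h(0).
Suppose the result is true for n = m, i.e. 8 | h(m). Then
h(m+1) = 2·5^(m+1) - 2 = 5·(2·5^m - 2) + 8 = 5·h(m) + 8. The first term is divisible by 8 by the inductive hypothesis, and 8 is divisible by 8. Hence 8 | h(m+1).
By the principle of mathematical induction, the result holds for all n ≥ 0.
Therefore the largest such d is 8.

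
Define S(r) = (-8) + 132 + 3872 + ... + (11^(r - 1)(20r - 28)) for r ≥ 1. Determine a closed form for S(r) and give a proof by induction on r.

S(r) = 11^r(2r - 3) + 3

We claim S(r) = 11^r(2r - 3) + 3 for all r ≥ 1.
Base case (r = 1): S(1) = -8, and the closed form gives -8. They agree.
For the inductive step, assume it holds for an arbitrary m ≥ 1, so S(m) = 11^m(2m - 3) + 3.
Then S(m+1) = S(m) + (11^m(20m - 8)) = (11^m(2m - 3) + 3) + (11^m(20m - 8)).
Simplifying, S(m+1) = 22·11^m·m - 11·11^m + 3 = 11^(m+1)(2(m+1) - 3) + 3,
which is the closed form with r = m+1.
By the principle of mathematical induction, the result holds for all r ≥ 1.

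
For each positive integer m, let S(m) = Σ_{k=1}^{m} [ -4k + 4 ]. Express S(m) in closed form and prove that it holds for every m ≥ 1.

We claim S(m) = -2m(m - 1) for all m ≥ 1.
Base step (m = 1): S(1) = 0, and the closed form gives 0. They agree.
Inductive step: assume the claim holds for m = k, so S(k) = 2k(-k + 1).
Then S(k+1) = S(k) + (-4k) = (2k(-k + 1)) + (-4k).
Simplifying, S(k+1) = -2k(k + 1) = -2(k+1)((k+1) - 1),
which is the closed form with m = k+1.
By the principle of mathematical induction, the result holds for all m ≥ 1.

S(m) = -2m(m - 1)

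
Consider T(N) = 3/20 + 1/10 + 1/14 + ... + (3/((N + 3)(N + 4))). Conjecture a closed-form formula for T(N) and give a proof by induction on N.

T(N) = 3N/(4(N + 4))

We claim T(N) = 3N/(4(N + 4)) for all N ≥ 1.
Base case (N = 1): T(1) = 3/20, and the closed form gives 3/20. They agree.
Inductive step: suppose the statement holds for some i ≥ 1, so T(i) = 3i/(4(i + 4)).
Then T(i+1) = T(i) + (3/((i + 4)(i + 5))) = (3i/(4(i + 4))) + (3/((i + 4)(i + 5))).
Simplifying, T(i+1) = 3(i + 1)/(4(i + 5)) = 3(i+1)/(4((i+1) + 4)),
which is the closed form with N = i+1.
By induction, the statement is established for all N ≥ 1.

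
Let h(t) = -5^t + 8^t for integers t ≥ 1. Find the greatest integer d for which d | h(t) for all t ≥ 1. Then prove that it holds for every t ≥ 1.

d = 3

Computing the first values: h(1) = 3 and h(2) = 39; gcd(3, 39) = 3, so d ≤ 3.
We prove 3 | -5^t + 8^t for all t ≥ 1 by induction on t.
Base step (t = 1): h(1) = 3 = 3·(1), so 3 | h(1).
For the inductive step, assume it holds for an arbitrary i ≥ 1, i.e. 3 | h(i). Then
8^{i+1} − 5^{i+1} = 8·8^i − 5·5^i = 8·(8^i − 5^i) + (3)·5^i. The first term is divisible by 3 by the inductive hypothesis, and the second term (3)·5^i is divisible by 3 since 3 | 3. Hence 3 | h(i+1).
By induction, the statement is established for all t ≥ 1.
Therefore the largest such d is 3.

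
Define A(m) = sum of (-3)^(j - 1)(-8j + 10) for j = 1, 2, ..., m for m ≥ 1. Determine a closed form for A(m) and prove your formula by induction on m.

We claim A(m) = 2(-3)^m(m - 1) + 2 for all m ≥ 1.
Base case (m = 1): A(1) = 2, and the closed form gives 2. They agree.
Suppose the result is true for m = j, so A(j) = 2(-3)^j(j - 1) + 2.
Then A(j+1) = A(j) + ((-3)^j(-8j + 2)) = (2(-3)^j(j - 1) + 2) + ((-3)^j(-8j + 2)).
Simplifying, A(j+1) = -6(-3)^j·j + 2 = 2(-3)^(j+1)((j+1) - 1) + 2,
which is the closed form with m = j+1.
This completes the induction.

A(m) = 2(-3)^m(m - 1) + 2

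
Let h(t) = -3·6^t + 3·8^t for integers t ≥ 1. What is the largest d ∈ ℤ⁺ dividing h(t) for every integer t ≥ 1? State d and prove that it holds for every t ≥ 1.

d = 6

Computing the first values: h(1) = 6 and h(2) = 84; gcd(6, 84) = 6, so d ≤ 6.
We prove 6 | -3·6^t + 3·8^t for all t ≥ 1 by induction on t.
For the base case t = 1: h(1) = 6 = 6·(1), so 6 | h(1).
Inductive step: suppose the statement holds for some p ≥ 1, i.e. 6 | h(p). Then
h(p+1) − 8·h(p) = (-3·6^(p+1) + 3·8^(p+1)) − 8·(-3·6^p + 3·8^p) = (-3)·6^p·(6 − 8) = (6)·6^p. Since 6 | h(p) by the inductive hypothesis, 6 | 8·h(p); and 6 | 6 since 6 = 6·1. Therefore 6 | h(p+1).
By the principle of mathematical induction, the result holds for all t ≥ 1.
Therefore the largest such d is 6.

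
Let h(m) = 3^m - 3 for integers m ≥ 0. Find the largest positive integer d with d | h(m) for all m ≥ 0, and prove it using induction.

d = 2

Computing the first values: h(0) = -2 and h(1) = 0; gcd(-2, 0) = 2, so d ≤ 2.
We prove 2 | 3^m - 3 for all m ≥ 0 by induction on m.
For the base case m = 0: h(0) = -2 = 2·(-1), so 2 | h(0).
Inductive step: assume the claim holds for m = r, i.e. 2 | h(r). Then
h(r+1) = 3^(r+1) - 3 = 3·(3^r - 3) + 6 = 3·h(r) + 6. The first term is divisible by 2 by the inductive hypothesis, and 6 is divisible by 2. Hence 2 | h(r+1).
Hence, by induction on m, the claim holds for every m ≥ 0.
Therefore the largest such d is 2.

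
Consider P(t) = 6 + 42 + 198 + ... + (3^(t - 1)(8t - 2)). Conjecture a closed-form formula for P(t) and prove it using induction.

We claim P(t) = 3^t(4t - 3) + 3 for all t ≥ 1.
For the base case t = 1: P(1) = 6, and the closed form gives 6. They agree.
Inductive step: assume the claim holds for t = j, so P(j) = 3^j(4j - 3) + 3.
Then P(j+1) = P(j) + (3^j(8j + 6)) = (3^j(4j - 3) + 3) + (3^j(8j + 6)).
Simplifying, P(j+1) = 12·3^j·j + 3·3^j + 3 = 3^(j+1)(4(j+1) - 3) + 3,
which is the closed form with t = j+1.
Hence, by induction on t, the claim holds for every t ≥ 1.

P(t) = 3^t(4t - 3) + 3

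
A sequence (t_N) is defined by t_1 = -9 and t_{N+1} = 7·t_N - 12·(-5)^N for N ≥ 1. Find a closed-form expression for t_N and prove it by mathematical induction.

Computing the first terms: t_1 = -9, t_2 = -3, t_3 = -321. This suggests t_N = (-5)^N - 4·7^(N - 1).
For the base case N = 1: the formula gives -9 = -9 = t_1.
Inductive step: assume the claim holds for N = m, so t_m = (-5)^m - 4·7^(m - 1).
Then t_{m+1} = 7·t_m - 12·(-5)^m = 7·((-5)^m - 4·7^(m - 1)) - 12·(-5)^m = (-5)^(m + 1) - 4·7^m = (-5)^(m+1) - 4·7^((m+1) - 1),
which is the claimed formula at N = m+1.
Hence, by induction on N, the claim holds for every N ≥ 1.

t_N = (-5)^N - 4·7^(N - 1)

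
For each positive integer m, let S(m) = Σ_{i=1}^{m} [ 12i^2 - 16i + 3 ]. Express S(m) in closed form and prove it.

S(m) = m(4m^2 - 2m - 3)

We claim S(m) = m(4m^2 - 2m - 3) for all m ≥ 1.
Base case (m = 1): S(1) = -1, and the closed form gives -1. They agree.
Suppose the result is true for m = i, so S(i) = i(4i^2 - 2i - 3).
Then S(i+1) = S(i) + (12i^2 + 8i - 1) = (i(4i^2 - 2i - 3)) + (12i^2 + 8i - 1).
Simplifying, S(i+1) = (i + 1)(4i^2 + 6i - 1) = (i+1)(4(i+1)^2 - 2(i+1) - 3),
which is the closed form with m = i+1.
By induction, the statement is established for all m ≥ 1.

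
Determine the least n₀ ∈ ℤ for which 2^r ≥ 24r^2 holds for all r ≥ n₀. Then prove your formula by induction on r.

n₀ = 12

At r = 11: 2048 < 2904, so the inequality fails and n₀ ≥ 12. We prove 2^r ≥ 24r^2 for all r ≥ 12.
For the base case r = 12: 2^r = 4096 and 24r^2 = 3456, so 4096 ≥ 3456.
Inductive step: suppose the statement holds for some k ≥ 12, so 2^k ≥ 24k^2.
Then 2^(k + 1) = 2·(2^k) ≥ 2·(24k^2).
Also, for k ≥ 12 we have 2·(24k^2) ≥ 24(k+1)^2, since 2 ≥ (1 + 1/k)^2 for all k ≥ 12.
Combining, 2^(k + 1) ≥ 24(k+1)^2.
Hence, by induction on r, the claim holds for every r ≥ 12.
Hence the smallest such n₀ is 12.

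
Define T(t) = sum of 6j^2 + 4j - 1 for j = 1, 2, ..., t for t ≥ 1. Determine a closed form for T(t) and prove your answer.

T(t) = t(t + 2)(2t + 1)

We claim T(t) = t(t + 2)(2t + 1) for all t ≥ 1.
Base step (t = 1): T(1) = 9, and the closed form gives 9. They agree.
Suppose the result is true for t = j, so T(j) = j(2j^2 + 5j + 2).
Then T(j+1) = T(j) + (6j^2 + 16j + 9) = (j(2j^2 + 5j + 2)) + (6j^2 + 16j + 9).
Simplifying, T(j+1) = (j + 1)(j + 3)(2j + 3) = (j+1)((j+1) + 2)(2(j+1) + 1),
which is the closed form with t = j+1.
By induction, the statement is established for all t ≥ 1.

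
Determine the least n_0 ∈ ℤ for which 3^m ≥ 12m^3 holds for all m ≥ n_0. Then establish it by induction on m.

At m = 7: 2187 < 4116, so the inequality fails and n_0 ≥ 8. We prove 3^m ≥ 12m^3 for all m ≥ 8.
Base step (m = 8): 3^m = 6561 and 12m^3 = 6144, so 6561 ≥ 6144.
Inductive step: assume the claim holds for m = k, so 3^k ≥ 12k^3.
Then 3^(k + 1) = 3·(3^k) ≥ 3·(12k^3).
Also, for k ≥ 8 we have 3·(12k^3) ≥ 12(k+1)^3, since 3 ≥ (1 + 1/k)^3 for all k ≥ 8.
Combining, 3^(k + 1) ≥ 12(k+1)^3.
By induction, the statement is established for all m ≥ 8.
Hence the smallest such n_0 is 8.

n_0 = 8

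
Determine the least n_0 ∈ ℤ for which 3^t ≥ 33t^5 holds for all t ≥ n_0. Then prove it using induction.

At t = 15: 14348907 < 25059375, so the inequality fails and n_0 ≥ 16. We prove 3^t ≥ 33t^5 for all t ≥ 16.
When t = 16: 3^t = 43046721 and 33t^5 = 34603008, so 43046721 ≥ 34603008.
For the inductive step, assume it holds for an arbitrary k ≥ 16, so 3^k ≥ 33k^5.
Then 3^(k + 1) = 3·(3^k) ≥ 3·(33k^5).
Also, for k ≥ 16 we have 3·(33k^5) ≥ 33(k+1)^5, since 3 ≥ (1 + 1/k)^5 for all k ≥ 16.
Combining, 3^(k + 1) ≥ 33(k+1)^5.
Hence, by induction on t, the claim holds for every t ≥ 16.
Hence the smallest such n_0 is 16.

n_0 = 16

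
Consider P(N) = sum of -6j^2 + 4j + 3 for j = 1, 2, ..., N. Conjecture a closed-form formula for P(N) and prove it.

P(N) = -N(2N^2 + N - 4)

We claim P(N) = -N(2N^2 + N - 4) for all N ≥ 1.
Base case (N = 1): P(1) = 1, and the closed form gives 1. They agree.
Inductive step: assume the claim holds for N = j, so P(j) = j(-2j^2 - j + 4).
Then P(j+1) = P(j) + (-6j^2 - 8j + 1) = (j(-2j^2 - j + 4)) + (-6j^2 - 8j + 1).
Simplifying, P(j+1) = -(j + 1)(2j^2 + 5j - 1) = -(j+1)(2(j+1)^2 + (j+1) - 4),
which is the closed form with N = j+1.
Hence, by induction on N, the claim holds for every N ≥ 1.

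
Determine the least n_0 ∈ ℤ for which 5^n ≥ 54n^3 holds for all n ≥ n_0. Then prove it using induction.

At n = 5: 3125 < 6750, so the inequality fails and n_0 ≥ 6. We prove 5^n ≥ 54n^3 for all n ≥ 6.
When n = 6: 5^n = 15625 and 54n^3 = 11664, so 15625 ≥ 11664.
For the inductive step, assume it holds for an arbitrary r ≥ 6, so 5^r ≥ 54r^3.
Then 5^(r + 1) = 5·(5^r) ≥ 5·(54r^3).
Also, for r ≥ 6 we have 5·(54r^3) ≥ 54(r+1)^3, since 5 ≥ (1 + 1/r)^3 for all r ≥ 6.
Combining, 5^(r + 1) ≥ 54(r+1)^3.
By the principle of mathematical induction, the result holds for all n ≥ 6.
Hence the smallest such n_0 is 6.

n_0 = 6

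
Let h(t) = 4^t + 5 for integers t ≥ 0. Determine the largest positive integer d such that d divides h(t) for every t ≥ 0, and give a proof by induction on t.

d = 3

Computing the first values: h(0) = 6 and h(1) = 9; gcd(6, 9) = 3, so d ≤ 3.
We prove 3 | 4^t + 5 for all t ≥ 0 by induction on t.
Base case (t = 0): h(0) = 6 = 3·(2), so 3 | h(0).
Inductive step: suppose the statement holds for some p ≥ 0, i.e. 3 | h(p). Then
h(p+1) = 4^(p+1) + 5 = 4·(4^p + 5) - 15 = 4·h(p) - 15. The first term is divisible by 3 by the inductive hypothesis, and -15 is divisible by 3. Hence 3 | h(p+1).
Hence, by induction on t, the claim holds for every t ≥ 0.
Therefore the largest such d is 3.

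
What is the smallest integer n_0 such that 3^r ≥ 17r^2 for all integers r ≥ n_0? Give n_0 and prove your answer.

n_0 = 6

At r = 5: 243 < 425, so the inequality fails and n_0 ≥ 6. We prove 3^r ≥ 17r^2 for all r ≥ 6.
Base step (r = 6): 3^r = 729 and 17r^2 = 612, so 729 ≥ 612.
Inductive step: assume the claim holds for r = j, so 3^j ≥ 17j^2.
Then 3^(j + 1) = 3·(3^j) ≥ 3·(17j^2).
Also, for j ≥ 6 we have 3·(17j^2) ≥ 17(j+1)^2, since 3 ≥ (1 + 1/j)^2 for all j ≥ 6.
Combining, 3^(j + 1) ≥ 17(j+1)^2.
Hence, by induction on r, the claim holds for every r ≥ 6.
Hence the smallest such n_0 is 6.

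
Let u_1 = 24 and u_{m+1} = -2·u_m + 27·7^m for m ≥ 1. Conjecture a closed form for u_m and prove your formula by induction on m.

Computing the first terms: u_1 = 24, u_2 = 141, u_3 = 1041. This suggests u_m = 3(-2)^(m - 1) + 3·7^m.
Base case (m = 1): the formula gives 24 = 24 = u_1.
Inductive step: assume the claim holds for m = k, so u_k = 3(-2)^(k - 1) + 3·7^k.
Then u_{k+1} = -2·u_k + 27·7^k = -2·(3(-2)^(k - 1) + 3·7^k) + 27·7^k = 3(-2)^k + 3·7^(k + 1) = 3(-2)^((k+1) - 1) + 3·7^(k+1),
which is the claimed formula at m = k+1.
By induction, the statement is established for all m ≥ 1.

u_m = 3(-2)^(m - 1) + 3·7^m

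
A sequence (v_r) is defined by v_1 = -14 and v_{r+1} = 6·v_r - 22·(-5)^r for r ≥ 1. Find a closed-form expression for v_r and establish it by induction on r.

Computing the first terms: v_1 = -14, v_2 = 26, v_3 = -394. This suggests v_r = 2(-5)^r - 4·6^(r - 1).
Base case (r = 1): the formula gives -14 = -14 = v_1.
Inductive step: assume the claim holds for r = k, so v_k = 2(-5)^k - 4·6^(k - 1).
Then v_{k+1} = 6·v_k - 22·(-5)^k = 6·(2(-5)^k - 4·6^(k - 1)) - 22·(-5)^k = 2(-5)^(k + 1) - 4·6^k = 2(-5)^(k+1) - 4·6^((k+1) - 1),
which is the claimed formula at r = k+1.
By induction, the statement is established for all r ≥ 1.

v_r = 2(-5)^r - 4·6^(r - 1)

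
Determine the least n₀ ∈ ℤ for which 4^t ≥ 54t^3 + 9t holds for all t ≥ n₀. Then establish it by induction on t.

At t = 7: 16384 < 18585, so the inequality fails and n₀ ≥ 8. We prove 4^t ≥ 54t^3 + 9t for all t ≥ 8.
Base case (t = 8): 4^t = 65536 and 54t^3 + 9t = 27720, so 65536 ≥ 27720.
Inductive step: assume the claim holds for t = p, so 4^p ≥ 54p^3 + 9p.
Then 4^(p + 1) = 4·(4^p) ≥ 4·(54p^3 + 9p).
Also, for p ≥ 8 we have 4·(54p^3 + 9p) ≥ 54(p+1)^3 + 9(p+1), since 4·(54p^3 + 9p) − (54(p+1)^3 + 9(p+1)) = 162p^3 - 162p^2 - 135p - 63, which is nonnegative for all p ≥ 8.
Combining, 4^(p + 1) ≥ 54(p+1)^3 + 9(p+1).
By the principle of mathematical induction, the result holds for all t ≥ 8.
Hence the smallest such n₀ is 8.

n₀ = 8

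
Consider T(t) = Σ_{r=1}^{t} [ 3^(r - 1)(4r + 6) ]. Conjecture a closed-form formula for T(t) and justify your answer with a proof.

T(t) = 2·3^t(t + 1) - 2

We claim T(t) = 2·3^t(t + 1) - 2 for all t ≥ 1.
Base step (t = 1): T(1) = 10, and the closed form gives 10. They agree.
Inductive step: assume the claim holds for t = r, so T(r) = 2·3^r(r + 1) - 2.
Then T(r+1) = T(r) + (3^r(4r + 10)) = (2·3^r(r + 1) - 2) + (3^r(4r + 10)).
Simplifying, T(r+1) = 6·3^r·r + 12·3^r - 2 = 2·3^(r+1)((r+1) + 1) - 2,
which is the closed form with t = r+1.
By the principle of mathematical induction, the result holds for all t ≥ 1.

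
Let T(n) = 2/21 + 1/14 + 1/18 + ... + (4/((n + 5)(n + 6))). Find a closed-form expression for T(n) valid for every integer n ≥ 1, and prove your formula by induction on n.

We claim T(n) = 2n/(3(n + 6)) for all n ≥ 1.
When n = 1: T(1) = 2/21, and the closed form gives 2/21. They agree.
Inductive step: suppose the statement holds for some k ≥ 1, so T(k) = 2k/(3(k + 6)).
Then T(k+1) = T(k) + (4/((k + 6)(k + 7))) = (2k/(3(k + 6))) + (4/((k + 6)(k + 7))).
Simplifying, T(k+1) = 2(k + 1)/(3(k + 7)) = 2(k+1)/(3((k+1) + 6)),
which is the closed form with n = k+1.
Hence, by induction on n, the claim holds for every n ≥ 1.

T(n) = 2n/(3(n + 6))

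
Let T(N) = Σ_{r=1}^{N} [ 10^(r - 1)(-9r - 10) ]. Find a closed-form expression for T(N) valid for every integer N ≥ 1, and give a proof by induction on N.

We claim T(N) = -10^N(N + 1) + 1 for all N ≥ 1.
When N = 1: T(1) = -19, and the closed form gives -19. They agree.
Inductive step: suppose the statement holds for some r ≥ 1, so T(r) = -10^r(r + 1) + 1.
Then T(r+1) = T(r) + (10^r(-9r - 19)) = (-10^r(r + 1) + 1) + (10^r(-9r - 19)).
Simplifying, T(r+1) = -10·10^r·r - 20·10^r + 1 = -10^(r+1)((r+1) + 1) + 1,
which is the closed form with N = r+1.
By induction, the statement is established for all N ≥ 1.

T(N) = -10^N(N + 1) + 1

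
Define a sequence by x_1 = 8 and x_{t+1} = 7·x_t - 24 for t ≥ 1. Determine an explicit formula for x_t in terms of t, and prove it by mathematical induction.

Computing the first terms: x_1 = 8, x_2 = 32, x_3 = 200. This suggests x_t = 4·7^(t - 1) + 4.
Base case (t = 1): the formula gives 8 = 8 = x_1.
Suppose the result is true for t = j, so x_j = 4·7^(j - 1) + 4.
Then x_{j+1} = 7·x_j - 24 = 7·(4·7^(j - 1) + 4) - 24 = 4·7^j + 4 = 4·7^((j+1) - 1) + 4,
which is the claimed formula at t = j+1.
This completes the induction.

x_t = 4·7^(t - 1) + 4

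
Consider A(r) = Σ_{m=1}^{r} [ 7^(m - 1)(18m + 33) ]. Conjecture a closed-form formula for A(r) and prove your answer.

We claim A(r) = 7^r(3r + 5) - 5 for all r ≥ 1.
Base case (r = 1): A(1) = 51, and the closed form gives 51. They agree.
Suppose the result is true for r = m, so A(m) = 7^m(3m + 5) - 5.
Then A(m+1) = A(m) + (7^m(18m + 51)) = (7^m(3m + 5) - 5) + (7^m(18m + 51)).
Simplifying, A(m+1) = 21·7^m·m + 56·7^m - 5 = 7^(m+1)(3(m+1) + 5) - 5,
which is the closed form with r = m+1.
By the principle of mathematical induction, the result holds for all r ≥ 1.

A(r) = 7^r(3r + 5) - 5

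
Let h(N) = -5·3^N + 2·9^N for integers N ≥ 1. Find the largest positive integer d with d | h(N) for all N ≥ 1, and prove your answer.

d = 3

Computing the first values: h(1) = 3 and h(2) = 117; gcd(3, 117) = 3, so d ≤ 3.
We prove 3 | -5·3^N + 2·9^N for all N ≥ 1 by induction on N.
For the base case N = 1: h(1) = 3 = 3·(1), so 3 | h(1).
Inductive step: assume the claim holds for N = i, i.e. 3 | h(i). Then
h(i+1) − 9·h(i) = (-5·3^(i+1) + 2·9^(i+1)) − 9·(-5·3^i + 2·9^i) = (-5)·3^i·(3 − 9) = (30)·3^i. Since 3 | h(i) by the inductive hypothesis, 3 | 9·h(i); and 3 | 30 since 30 = 3·10. Therefore 3 | h(i+1).
Hence, by induction on N, the claim holds for every N ≥ 1.
Therefore the largest such d is 3.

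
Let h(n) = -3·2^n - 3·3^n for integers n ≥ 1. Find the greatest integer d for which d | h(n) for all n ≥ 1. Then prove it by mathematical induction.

d = 3

Computing the first values: h(1) = -15 and h(2) = -39; gcd(-15, -39) = 3, so d ≤ 3.
We prove 3 | -3·2^n - 3·3^n for all n ≥ 1 by induction on n.
When n = 1: h(1) = -15 = 3·(-5), so 3 | h(1).
Inductive step: suppose the statement holds for some k ≥ 1, i.e. 3 | h(k). Then
h(k+1) − 3·h(k) = (-3·2^(k+1) - 3·3^(k+1)) − 3·(-3·2^k - 3·3^k) = (-3)·2^k·(2 − 3) = (3)·2^k. Since 3 | h(k) by the inductive hypothesis, 3 | 3·h(k); and 3 | 3 since 3 = 3·1. Therefore 3 | h(k+1).
Hence, by induction on n, the claim holds for every n ≥ 1.
Therefore the largest such d is 3.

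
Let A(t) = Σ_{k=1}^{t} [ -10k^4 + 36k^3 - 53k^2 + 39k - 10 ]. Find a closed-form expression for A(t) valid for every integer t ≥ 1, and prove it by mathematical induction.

A(t) = -t(2t^4 - 4t^3 + 3t^2 - 2t - 1)

We claim A(t) = -t(2t^4 - 4t^3 + 3t^2 - 2t - 1) for all t ≥ 1.
Base step (t = 1): A(1) = 2, and the closed form gives 2. They agree.
Inductive step: suppose the statement holds for some k ≥ 1, so A(k) = k(-2k^4 + 4k^3 - 3k^2 + 2k + 1).
Then A(k+1) = A(k) + (-10k^4 - 4k^3 - 5k^2 + k + 2) = (k(-2k^4 + 4k^3 - 3k^2 + 2k + 1)) + (-10k^4 - 4k^3 - 5k^2 + k + 2).
Simplifying, A(k+1) = -(k + 1)(2k^4 + 4k^3 + 3k^2 - 2) = -(k+1)(2(k+1)^4 - 4(k+1)^3 + 3(k+1)^2 - 2(k+1) - 1),
which is the closed form with t = k+1.
This completes the induction.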